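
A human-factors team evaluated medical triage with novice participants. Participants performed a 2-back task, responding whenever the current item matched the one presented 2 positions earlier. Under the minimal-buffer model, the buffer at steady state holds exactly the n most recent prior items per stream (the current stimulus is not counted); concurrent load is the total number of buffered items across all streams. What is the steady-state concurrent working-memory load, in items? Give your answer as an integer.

The buffer holds the 2 most recent prior items.
Steady-state concurrent load = 2 items.

2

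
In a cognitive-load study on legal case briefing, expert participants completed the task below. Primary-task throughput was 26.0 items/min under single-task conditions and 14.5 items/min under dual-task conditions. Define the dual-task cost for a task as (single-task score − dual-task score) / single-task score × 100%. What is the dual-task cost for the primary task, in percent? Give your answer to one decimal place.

44.2

Cost = (26.0 − 14.5) / 26.0 × 100%
     = 11.5000 / 26.0 × 100% = 44.2308%.
≈ 44.2%.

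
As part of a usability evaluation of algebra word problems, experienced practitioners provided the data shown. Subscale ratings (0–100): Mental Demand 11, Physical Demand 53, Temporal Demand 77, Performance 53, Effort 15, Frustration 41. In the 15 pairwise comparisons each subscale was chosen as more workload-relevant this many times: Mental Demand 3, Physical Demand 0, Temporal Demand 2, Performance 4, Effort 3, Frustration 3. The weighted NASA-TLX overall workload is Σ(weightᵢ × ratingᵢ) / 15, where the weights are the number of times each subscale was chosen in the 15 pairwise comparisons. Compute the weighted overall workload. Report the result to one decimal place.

37.8

The tallies are the weights (they sum to 15).
Weighted sum = 3·11 + 0·53 + 2·77 + 4·53 + 3·15 + 3·41
            = 33 + 0 + 154 + 212 + 45 + 123 = 567.
Overall workload = 567 / 15 = 37.8000 ≈ 37.8.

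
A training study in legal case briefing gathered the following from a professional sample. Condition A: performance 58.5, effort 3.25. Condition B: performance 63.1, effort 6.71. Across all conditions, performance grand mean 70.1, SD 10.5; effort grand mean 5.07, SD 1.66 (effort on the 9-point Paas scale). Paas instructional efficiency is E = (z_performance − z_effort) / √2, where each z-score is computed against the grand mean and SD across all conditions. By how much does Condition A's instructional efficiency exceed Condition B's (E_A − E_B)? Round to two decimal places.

1.16

Condition A: z_P = (58.5 − 70.1)/10.5 = -1.1048; z_E = (3.25 − 5.07)/1.66 = -1.0964; E_A = (-1.1048 − (-1.0964))/√2 = -0.0059.
Condition B: z_P = (63.1 − 70.1)/10.5 = -0.6667; z_E = (6.71 − 5.07)/1.66 = 0.9880; E_B = (-0.6667 − 0.9880)/√2 = -1.1700.
E_A − E_B = -0.0059 − (-1.1700) = 1.1641 ≈ 1.16.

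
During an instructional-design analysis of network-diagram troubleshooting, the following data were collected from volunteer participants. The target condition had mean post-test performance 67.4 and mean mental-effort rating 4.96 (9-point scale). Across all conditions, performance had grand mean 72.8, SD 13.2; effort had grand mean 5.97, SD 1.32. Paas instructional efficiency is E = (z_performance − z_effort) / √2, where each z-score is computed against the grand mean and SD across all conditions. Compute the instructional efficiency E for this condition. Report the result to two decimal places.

0.25

z_performance = (67.4 − 72.8) / 13.2 = -5.4000 / 13.2 = -0.4091.
z_effort = (4.96 − 5.97) / 1.32 = -1.0100 / 1.32 = -0.7652.
z_P − z_E = -0.4091 − (-0.7652) = 0.3561.
E = 0.3561 / √2 = 0.3561 / 1.41421 = 0.2518 ≈ 0.25.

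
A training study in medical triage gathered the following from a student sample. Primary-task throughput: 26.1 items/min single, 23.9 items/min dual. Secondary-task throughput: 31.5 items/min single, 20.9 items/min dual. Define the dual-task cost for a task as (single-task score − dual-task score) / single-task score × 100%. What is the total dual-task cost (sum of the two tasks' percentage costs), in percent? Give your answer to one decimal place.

42.1

Primary cost = (26.1 − 23.9) / 26.1 × 100% = 8.4291%.
Secondary cost = (31.5 − 20.9) / 31.5 × 100% = 33.6508%.
Total = 8.4291% + 33.6508% = 42.0799% ≈ 42.1%.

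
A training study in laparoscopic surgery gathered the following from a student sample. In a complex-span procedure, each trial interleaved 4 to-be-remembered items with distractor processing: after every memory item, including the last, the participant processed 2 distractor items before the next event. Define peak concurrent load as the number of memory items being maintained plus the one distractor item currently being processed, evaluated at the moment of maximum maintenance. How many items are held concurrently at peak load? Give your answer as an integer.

Maintenance is greatest during the distractor(s) after memory item 4: all 4 memory items are being held.
One distractor item is concurrently being processed.
Peak concurrent load = 4 + 1 = 5 items.

5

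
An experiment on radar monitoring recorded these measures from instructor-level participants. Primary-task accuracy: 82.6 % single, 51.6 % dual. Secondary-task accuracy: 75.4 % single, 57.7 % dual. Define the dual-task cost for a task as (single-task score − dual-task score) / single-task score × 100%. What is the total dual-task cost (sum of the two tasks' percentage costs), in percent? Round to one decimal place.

61.0

Primary cost = (82.6 − 51.6) / 82.6 × 100% = 37.5303%.
Secondary cost = (75.4 − 57.7) / 75.4 × 100% = 23.4748%.
Total = 37.5303% + 23.4748% = 61.0051% ≈ 61.0%.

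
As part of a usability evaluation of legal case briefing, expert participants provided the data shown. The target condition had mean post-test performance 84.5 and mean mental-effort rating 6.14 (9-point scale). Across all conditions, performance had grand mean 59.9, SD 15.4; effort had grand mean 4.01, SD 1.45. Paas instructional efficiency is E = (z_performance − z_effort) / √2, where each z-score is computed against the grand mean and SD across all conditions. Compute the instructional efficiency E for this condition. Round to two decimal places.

0.09

z_performance = (84.5 − 59.9) / 15.4 = 24.6000 / 15.4 = 1.5974.
z_effort = (6.14 − 4.01) / 1.45 = 2.1300 / 1.45 = 1.4690.
z_P − z_E = 1.5974 − 1.4690 = 0.1284.
E = 0.1284 / √2 = 0.1284 / 1.41421 = 0.0908 ≈ 0.09.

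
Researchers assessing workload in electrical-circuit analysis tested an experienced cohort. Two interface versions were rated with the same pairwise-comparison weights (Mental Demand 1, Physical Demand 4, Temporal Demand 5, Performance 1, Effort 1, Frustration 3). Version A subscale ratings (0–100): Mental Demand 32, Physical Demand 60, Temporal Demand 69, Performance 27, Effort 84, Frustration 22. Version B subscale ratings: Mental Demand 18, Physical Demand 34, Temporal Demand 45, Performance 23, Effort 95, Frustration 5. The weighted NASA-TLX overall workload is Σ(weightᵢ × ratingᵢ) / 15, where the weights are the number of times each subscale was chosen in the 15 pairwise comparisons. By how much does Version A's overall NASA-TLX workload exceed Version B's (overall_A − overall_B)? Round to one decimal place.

Version A weighted sum = 1·32 + 4·60 + 5·69 + 1·27 + 1·84 + 3·22 = 32 + 240 + 345 + 27 + 84 + 66 = 794; overall_A = 794/15 = 52.9333.
Version B weighted sum = 1·18 + 4·34 + 5·45 + 1·23 + 1·95 + 3·5 = 18 + 136 + 225 + 23 + 95 + 15 = 512; overall_B = 512/15 = 34.1333.
Difference = 52.9333 − 34.1333 = 18.8000 ≈ 18.8.

18.8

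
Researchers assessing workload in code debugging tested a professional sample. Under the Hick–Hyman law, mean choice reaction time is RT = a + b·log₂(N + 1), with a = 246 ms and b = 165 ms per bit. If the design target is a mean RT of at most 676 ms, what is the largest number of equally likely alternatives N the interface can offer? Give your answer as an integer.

Set 246 + 165·log₂(N + 1) ≤ 676.
log₂(N + 1) ≤ (676 − 246) / 165 = 2.6061.
N + 1 ≤ 2^2.6061 = 6.0886.
N ≤ 5.0886, so the largest integer N is 5.

5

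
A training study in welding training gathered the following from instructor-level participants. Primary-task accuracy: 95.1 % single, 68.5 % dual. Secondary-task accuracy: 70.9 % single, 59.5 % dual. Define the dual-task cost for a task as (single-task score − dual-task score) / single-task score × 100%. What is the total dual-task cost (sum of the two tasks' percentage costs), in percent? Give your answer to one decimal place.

44.0

Primary cost = (95.1 − 68.5) / 95.1 × 100% = 27.9706%.
Secondary cost = (70.9 − 59.5) / 70.9 × 100% = 16.0790%.
Total = 27.9706% + 16.0790% = 44.0496% ≈ 44.0%.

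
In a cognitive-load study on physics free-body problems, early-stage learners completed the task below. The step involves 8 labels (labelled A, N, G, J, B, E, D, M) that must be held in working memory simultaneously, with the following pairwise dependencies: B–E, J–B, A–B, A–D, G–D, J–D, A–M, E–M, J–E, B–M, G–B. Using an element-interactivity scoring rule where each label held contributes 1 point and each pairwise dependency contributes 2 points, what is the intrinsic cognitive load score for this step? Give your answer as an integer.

30

Count of labels held simultaneously: 8.
Count of pairwise dependencies listed: 11.
Element contribution: 8 × 1 = 8.
Interaction contribution: 11 × 2 = 22.
Intrinsic load = 8 + 22 = 30.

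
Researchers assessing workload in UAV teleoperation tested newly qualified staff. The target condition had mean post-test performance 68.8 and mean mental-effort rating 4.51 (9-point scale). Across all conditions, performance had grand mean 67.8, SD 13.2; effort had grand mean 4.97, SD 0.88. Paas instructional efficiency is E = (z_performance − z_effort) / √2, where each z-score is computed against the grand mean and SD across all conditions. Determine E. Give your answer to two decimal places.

0.42

z_performance = (68.8 − 67.8) / 13.2 = 1.0000 / 13.2 = 0.0758.
z_effort = (4.51 − 4.97) / 0.88 = -0.4600 / 0.88 = -0.5227.
z_P − z_E = 0.0758 − (-0.5227) = 0.5985.
E = 0.5985 / √2 = 0.5985 / 1.41421 = 0.4232 ≈ 0.42.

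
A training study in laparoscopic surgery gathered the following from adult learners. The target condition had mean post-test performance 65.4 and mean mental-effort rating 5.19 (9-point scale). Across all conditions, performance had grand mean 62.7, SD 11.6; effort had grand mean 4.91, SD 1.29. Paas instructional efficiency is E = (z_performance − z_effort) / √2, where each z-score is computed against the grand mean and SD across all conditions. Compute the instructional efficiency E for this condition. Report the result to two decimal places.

0.01

z_performance = (65.4 − 62.7) / 11.6 = 2.7000 / 11.6 = 0.2328.
z_effort = (5.19 − 4.91) / 1.29 = 0.2800 / 1.29 = 0.2171.
z_P − z_E = 0.2328 − 0.2171 = 0.0157.
E = 0.0157 / √2 = 0.0157 / 1.41421 = 0.0111 ≈ 0.01.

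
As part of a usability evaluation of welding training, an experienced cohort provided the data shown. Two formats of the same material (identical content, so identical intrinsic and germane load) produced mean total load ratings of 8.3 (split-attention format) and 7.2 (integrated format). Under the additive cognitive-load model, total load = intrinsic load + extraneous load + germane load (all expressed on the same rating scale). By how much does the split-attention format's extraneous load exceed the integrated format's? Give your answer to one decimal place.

Intrinsic and germane load are equal across formats, so the difference in total load equals the difference in extraneous load.
Extraneous-load difference = 8.3 − 7.2 = 1.1.

1.1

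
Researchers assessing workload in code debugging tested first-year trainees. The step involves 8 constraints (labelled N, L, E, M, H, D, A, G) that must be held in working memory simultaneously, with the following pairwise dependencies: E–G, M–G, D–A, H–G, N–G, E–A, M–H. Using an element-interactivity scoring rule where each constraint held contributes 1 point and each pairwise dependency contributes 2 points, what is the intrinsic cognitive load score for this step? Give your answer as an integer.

22

Count of constraints held simultaneously: 8.
Count of pairwise dependencies listed: 7.
Element contribution: 8 × 1 = 8.
Interaction contribution: 7 × 2 = 14.
Intrinsic load = 8 + 14 = 22.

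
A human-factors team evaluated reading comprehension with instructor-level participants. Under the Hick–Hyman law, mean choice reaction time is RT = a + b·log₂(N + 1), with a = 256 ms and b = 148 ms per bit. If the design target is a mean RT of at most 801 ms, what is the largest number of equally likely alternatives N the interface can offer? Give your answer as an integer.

11

Set 256 + 148·log₂(N + 1) ≤ 801.
log₂(N + 1) ≤ (801 − 256) / 148 = 3.6824.
N + 1 ≤ 2^3.6824 = 12.8385.
N ≤ 11.8385, so the largest integer N is 11.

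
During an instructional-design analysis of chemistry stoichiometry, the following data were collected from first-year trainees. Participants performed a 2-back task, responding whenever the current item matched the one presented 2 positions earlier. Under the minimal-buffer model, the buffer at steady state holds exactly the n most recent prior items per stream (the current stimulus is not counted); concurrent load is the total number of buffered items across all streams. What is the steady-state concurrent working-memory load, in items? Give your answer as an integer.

2

The buffer holds the 2 most recent prior items.
Steady-state concurrent load = 2 items.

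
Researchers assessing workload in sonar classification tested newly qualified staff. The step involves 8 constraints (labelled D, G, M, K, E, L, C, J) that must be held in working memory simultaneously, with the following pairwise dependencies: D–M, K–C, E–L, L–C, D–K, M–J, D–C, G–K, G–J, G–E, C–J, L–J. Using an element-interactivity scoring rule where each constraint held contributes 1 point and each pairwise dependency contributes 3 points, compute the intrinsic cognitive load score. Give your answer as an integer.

Count of constraints held simultaneously: 8.
Count of pairwise dependencies listed: 12.
Element contribution: 8 × 1 = 8.
Interaction contribution: 12 × 3 = 36.
Intrinsic load = 8 + 36 = 44.

44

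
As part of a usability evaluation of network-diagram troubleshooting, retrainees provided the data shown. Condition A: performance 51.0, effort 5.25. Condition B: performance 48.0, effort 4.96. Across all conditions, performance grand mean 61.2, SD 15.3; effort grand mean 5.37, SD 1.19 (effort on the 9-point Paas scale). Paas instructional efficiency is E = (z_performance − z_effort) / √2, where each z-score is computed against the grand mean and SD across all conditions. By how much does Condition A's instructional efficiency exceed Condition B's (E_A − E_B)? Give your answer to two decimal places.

-0.03

Condition A: z_P = (51.0 − 61.2)/15.3 = -0.6667; z_E = (5.25 − 5.37)/1.19 = -0.1008; E_A = (-0.6667 − (-0.1008))/√2 = -0.4002.
Condition B: z_P = (48.0 − 61.2)/15.3 = -0.8627; z_E = (4.96 − 5.37)/1.19 = -0.3445; E_B = (-0.8627 − (-0.3445))/√2 = -0.3664.
E_A − E_B = -0.4002 − (-0.3664) = -0.0338 ≈ -0.03.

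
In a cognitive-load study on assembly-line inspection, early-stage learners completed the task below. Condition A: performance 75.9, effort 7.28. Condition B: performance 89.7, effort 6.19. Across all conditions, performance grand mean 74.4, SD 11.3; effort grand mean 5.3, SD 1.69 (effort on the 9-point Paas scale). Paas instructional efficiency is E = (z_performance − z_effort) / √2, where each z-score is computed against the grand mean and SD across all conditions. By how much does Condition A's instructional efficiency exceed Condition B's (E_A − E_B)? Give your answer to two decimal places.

-1.32

Condition A: z_P = (75.9 − 74.4)/11.3 = 0.1327; z_E = (7.28 − 5.3)/1.69 = 1.1716; E_A = (0.1327 − 1.1716)/√2 = -0.7346.
Condition B: z_P = (89.7 − 74.4)/11.3 = 1.3540; z_E = (6.19 − 5.3)/1.69 = 0.5266; E_B = (1.3540 − 0.5266)/√2 = 0.5851.
E_A − E_B = -0.7346 − 0.5851 = -1.3197 ≈ -1.32.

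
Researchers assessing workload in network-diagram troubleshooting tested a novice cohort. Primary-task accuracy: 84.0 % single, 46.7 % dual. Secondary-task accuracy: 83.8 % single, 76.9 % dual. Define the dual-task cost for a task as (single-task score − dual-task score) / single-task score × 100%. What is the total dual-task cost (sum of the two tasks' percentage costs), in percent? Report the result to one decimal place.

52.6

Primary cost = (84.0 − 46.7) / 84.0 × 100% = 44.4048%.
Secondary cost = (83.8 − 76.9) / 83.8 × 100% = 8.2339%.
Total = 44.4048% + 8.2339% = 52.6387% ≈ 52.6%.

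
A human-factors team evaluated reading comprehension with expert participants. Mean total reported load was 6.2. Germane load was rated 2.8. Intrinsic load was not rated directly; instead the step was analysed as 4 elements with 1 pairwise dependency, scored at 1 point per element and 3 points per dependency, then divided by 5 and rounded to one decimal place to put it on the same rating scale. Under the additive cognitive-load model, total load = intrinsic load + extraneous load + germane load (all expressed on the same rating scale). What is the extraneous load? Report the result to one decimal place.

Intrinsic (element-interactivity): (4 × 1 + 1 × 3) / 5 = 7 / 5 = 1.4000 → 1.4.
extraneous load = total − intrinsic − germane
             = 6.2 − 1.4 − 2.8 = 2.0.

2.0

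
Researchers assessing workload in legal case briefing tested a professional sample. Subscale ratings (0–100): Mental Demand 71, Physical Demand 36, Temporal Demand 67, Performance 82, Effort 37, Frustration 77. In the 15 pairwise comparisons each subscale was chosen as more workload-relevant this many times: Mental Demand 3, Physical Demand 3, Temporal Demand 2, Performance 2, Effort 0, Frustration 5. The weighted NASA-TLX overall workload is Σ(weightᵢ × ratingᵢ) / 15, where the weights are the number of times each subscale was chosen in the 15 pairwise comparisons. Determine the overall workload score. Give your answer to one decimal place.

66.9

The tallies are the weights (they sum to 15).
Weighted sum = 3·71 + 3·36 + 2·67 + 2·82 + 0·37 + 5·77
            = 213 + 108 + 134 + 164 + 0 + 385 = 1004.
Overall workload = 1004 / 15 = 66.9333 ≈ 66.9.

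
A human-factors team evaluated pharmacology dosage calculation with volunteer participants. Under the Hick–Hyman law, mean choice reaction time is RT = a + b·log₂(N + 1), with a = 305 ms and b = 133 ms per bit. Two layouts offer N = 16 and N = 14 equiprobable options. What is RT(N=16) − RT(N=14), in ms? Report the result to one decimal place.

RT(16) = 305 + 133·log₂(17) = 305 + 133·4.0875 = 848.6375 ms.
RT(14) = 305 + 133·log₂(15) = 305 + 133·3.9069 = 824.6177 ms.
Difference = 848.6375 − 824.6177 = 24.0198 ≈ 24.0 ms.

24.0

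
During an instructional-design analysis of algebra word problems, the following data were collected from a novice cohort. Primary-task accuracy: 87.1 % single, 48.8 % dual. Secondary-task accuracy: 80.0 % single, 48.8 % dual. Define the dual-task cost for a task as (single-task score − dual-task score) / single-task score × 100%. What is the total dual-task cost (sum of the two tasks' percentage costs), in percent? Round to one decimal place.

83.0

Primary cost = (87.1 − 48.8) / 87.1 × 100% = 43.9724%.
Secondary cost = (80.0 − 48.8) / 80.0 × 100% = 39.0000%.
Total = 43.9724% + 39.0000% = 82.9724% ≈ 83.0%.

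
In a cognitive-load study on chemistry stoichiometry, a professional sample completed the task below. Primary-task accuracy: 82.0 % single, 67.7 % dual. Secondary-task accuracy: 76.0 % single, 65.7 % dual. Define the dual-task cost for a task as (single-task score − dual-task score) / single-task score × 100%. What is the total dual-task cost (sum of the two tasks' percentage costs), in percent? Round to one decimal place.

31.0

Primary cost = (82.0 − 67.7) / 82.0 × 100% = 17.4390%.
Secondary cost = (76.0 − 65.7) / 76.0 × 100% = 13.5526%.
Total = 17.4390% + 13.5526% = 30.9916% ≈ 31.0%.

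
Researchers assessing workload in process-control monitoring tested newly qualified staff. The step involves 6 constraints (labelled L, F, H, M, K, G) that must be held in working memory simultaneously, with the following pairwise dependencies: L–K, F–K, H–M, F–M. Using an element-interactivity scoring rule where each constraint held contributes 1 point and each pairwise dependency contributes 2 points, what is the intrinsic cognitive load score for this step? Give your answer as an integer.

Count of constraints held simultaneously: 6.
Count of pairwise dependencies listed: 4.
Element contribution: 6 × 1 = 6.
Interaction contribution: 4 × 2 = 8.
Intrinsic load = 6 + 8 = 14.

14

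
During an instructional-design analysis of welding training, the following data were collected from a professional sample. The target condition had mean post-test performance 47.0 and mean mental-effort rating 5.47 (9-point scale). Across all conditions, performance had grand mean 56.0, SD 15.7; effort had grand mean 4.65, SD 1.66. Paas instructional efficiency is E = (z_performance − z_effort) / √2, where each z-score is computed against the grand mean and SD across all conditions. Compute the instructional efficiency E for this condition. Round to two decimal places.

z_performance = (47.0 − 56.0) / 15.7 = -9.0000 / 15.7 = -0.5732.
z_effort = (5.47 − 4.65) / 1.66 = 0.8200 / 1.66 = 0.4940.
z_P − z_E = -0.5732 − 0.4940 = -1.0672.
E = -1.0672 / √2 = -1.0672 / 1.41421 = -0.7546 ≈ -0.75.

-0.75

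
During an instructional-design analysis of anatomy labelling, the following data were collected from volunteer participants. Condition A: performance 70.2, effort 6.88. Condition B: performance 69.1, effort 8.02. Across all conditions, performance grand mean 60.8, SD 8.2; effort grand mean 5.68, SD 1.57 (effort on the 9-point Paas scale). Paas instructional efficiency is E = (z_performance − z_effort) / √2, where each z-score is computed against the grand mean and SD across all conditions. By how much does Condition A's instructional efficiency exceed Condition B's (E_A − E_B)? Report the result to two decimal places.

Condition A: z_P = (70.2 − 60.8)/8.2 = 1.1463; z_E = (6.88 − 5.68)/1.57 = 0.7643; E_A = (1.1463 − 0.7643)/√2 = 0.2701.
Condition B: z_P = (69.1 − 60.8)/8.2 = 1.0122; z_E = (8.02 − 5.68)/1.57 = 1.4904; E_B = (1.0122 − 1.4904)/√2 = -0.3381.
E_A − E_B = 0.2701 − (-0.3381) = 0.6082 ≈ 0.61.

0.61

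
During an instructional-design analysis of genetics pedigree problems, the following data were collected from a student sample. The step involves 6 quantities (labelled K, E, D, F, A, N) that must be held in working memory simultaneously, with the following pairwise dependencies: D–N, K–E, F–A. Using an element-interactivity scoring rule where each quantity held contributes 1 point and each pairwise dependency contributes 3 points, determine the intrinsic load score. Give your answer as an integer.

Count of quantities held simultaneously: 6.
Count of pairwise dependencies listed: 3.
Element contribution: 6 × 1 = 6.
Interaction contribution: 3 × 3 = 9.
Intrinsic load = 6 + 9 = 15.

15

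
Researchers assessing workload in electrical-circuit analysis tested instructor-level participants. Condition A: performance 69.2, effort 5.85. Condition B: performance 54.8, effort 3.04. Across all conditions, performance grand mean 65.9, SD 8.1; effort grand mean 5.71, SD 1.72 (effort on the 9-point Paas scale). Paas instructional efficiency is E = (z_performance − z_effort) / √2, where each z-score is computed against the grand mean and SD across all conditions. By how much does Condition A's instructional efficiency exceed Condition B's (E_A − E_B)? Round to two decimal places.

0.10

Condition A: z_P = (69.2 − 65.9)/8.1 = 0.4074; z_E = (5.85 − 5.71)/1.72 = 0.0814; E_A = (0.4074 − 0.0814)/√2 = 0.2305.
Condition B: z_P = (54.8 − 65.9)/8.1 = -1.3704; z_E = (3.04 − 5.71)/1.72 = -1.5523; E_B = (-1.3704 − (-1.5523))/√2 = 0.1286.
E_A − E_B = 0.2305 − 0.1286 = 0.1019 ≈ 0.10.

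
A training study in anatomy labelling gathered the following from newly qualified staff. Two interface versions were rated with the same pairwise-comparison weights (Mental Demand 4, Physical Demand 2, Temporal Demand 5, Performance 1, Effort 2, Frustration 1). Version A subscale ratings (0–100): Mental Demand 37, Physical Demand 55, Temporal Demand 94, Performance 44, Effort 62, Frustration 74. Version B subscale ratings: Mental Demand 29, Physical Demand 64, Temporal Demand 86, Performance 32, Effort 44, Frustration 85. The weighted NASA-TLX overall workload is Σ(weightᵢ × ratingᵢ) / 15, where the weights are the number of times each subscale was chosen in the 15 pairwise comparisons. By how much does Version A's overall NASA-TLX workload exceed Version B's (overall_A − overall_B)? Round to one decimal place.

Version A weighted sum = 4·37 + 2·55 + 5·94 + 1·44 + 2·62 + 1·74 = 148 + 110 + 470 + 44 + 124 + 74 = 970; overall_A = 970/15 = 64.6667.
Version B weighted sum = 4·29 + 2·64 + 5·86 + 1·32 + 2·44 + 1·85 = 116 + 128 + 430 + 32 + 88 + 85 = 879; overall_B = 879/15 = 58.6000.
Difference = 64.6667 − 58.6000 = 6.0667 ≈ 6.1.

6.1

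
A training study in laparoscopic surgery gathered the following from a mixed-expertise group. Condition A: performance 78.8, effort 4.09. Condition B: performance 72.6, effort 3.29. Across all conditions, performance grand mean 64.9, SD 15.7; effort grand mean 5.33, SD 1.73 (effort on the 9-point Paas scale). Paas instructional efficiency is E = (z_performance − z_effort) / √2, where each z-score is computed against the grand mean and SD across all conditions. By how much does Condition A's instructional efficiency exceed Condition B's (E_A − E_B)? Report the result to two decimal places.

Condition A: z_P = (78.8 − 64.9)/15.7 = 0.8854; z_E = (4.09 − 5.33)/1.73 = -0.7168; E_A = (0.8854 − (-0.7168))/√2 = 1.1329.
Condition B: z_P = (72.6 − 64.9)/15.7 = 0.4904; z_E = (3.29 − 5.33)/1.73 = -1.1792; E_B = (0.4904 − (-1.1792))/√2 = 1.1806.
E_A − E_B = 1.1329 − 1.1806 = -0.0477 ≈ -0.05.

-0.05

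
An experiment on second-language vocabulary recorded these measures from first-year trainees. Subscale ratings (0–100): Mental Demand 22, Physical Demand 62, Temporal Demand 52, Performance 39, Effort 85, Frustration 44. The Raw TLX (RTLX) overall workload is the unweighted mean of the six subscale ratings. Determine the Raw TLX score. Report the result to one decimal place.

50.7

Sum of ratings = 22 + 62 + 52 + 39 + 85 + 44 = 304.
RTLX = 304 / 6 = 50.6667 ≈ 50.7.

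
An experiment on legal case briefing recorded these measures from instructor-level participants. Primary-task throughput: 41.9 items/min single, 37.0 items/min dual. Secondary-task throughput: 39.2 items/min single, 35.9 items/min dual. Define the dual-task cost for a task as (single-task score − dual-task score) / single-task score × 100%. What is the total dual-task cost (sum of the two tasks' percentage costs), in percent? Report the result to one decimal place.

20.1

Primary cost = (41.9 − 37.0) / 41.9 × 100% = 11.6945%.
Secondary cost = (39.2 − 35.9) / 39.2 × 100% = 8.4184%.
Total = 11.6945% + 8.4184% = 20.1129% ≈ 20.1%.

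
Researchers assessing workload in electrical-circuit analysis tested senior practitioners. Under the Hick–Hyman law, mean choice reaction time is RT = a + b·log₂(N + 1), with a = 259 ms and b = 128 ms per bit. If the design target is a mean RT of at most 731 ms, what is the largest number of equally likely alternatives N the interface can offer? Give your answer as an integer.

Set 259 + 128·log₂(N + 1) ≤ 731.
log₂(N + 1) ≤ (731 − 259) / 128 = 3.6875.
N + 1 ≤ 2^3.6875 = 12.8839.
N ≤ 11.8839, so the largest integer N is 11.

11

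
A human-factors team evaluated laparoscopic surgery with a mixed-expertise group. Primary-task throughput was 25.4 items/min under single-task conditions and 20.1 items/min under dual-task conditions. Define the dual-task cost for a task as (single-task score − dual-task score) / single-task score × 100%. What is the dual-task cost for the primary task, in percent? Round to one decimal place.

Cost = (25.4 − 20.1) / 25.4 × 100%
     = 5.3000 / 25.4 × 100% = 20.8661%.
≈ 20.9%.

20.9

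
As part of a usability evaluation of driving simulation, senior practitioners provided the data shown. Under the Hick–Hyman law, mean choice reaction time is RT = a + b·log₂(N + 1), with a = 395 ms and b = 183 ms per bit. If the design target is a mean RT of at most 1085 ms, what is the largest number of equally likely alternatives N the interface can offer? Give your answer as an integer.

Set 395 + 183·log₂(N + 1) ≤ 1085.
log₂(N + 1) ≤ (1085 − 395) / 183 = 3.7705.
N + 1 ≤ 2^3.7705 = 13.6469.
N ≤ 12.6469, so the largest integer N is 12.

12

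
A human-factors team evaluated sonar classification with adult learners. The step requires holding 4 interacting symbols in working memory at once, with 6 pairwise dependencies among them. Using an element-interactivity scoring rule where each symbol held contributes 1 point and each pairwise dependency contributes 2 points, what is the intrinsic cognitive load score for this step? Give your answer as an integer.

Element contribution: 4 × 1 = 4.
Interaction contribution: 6 × 2 = 12.
Intrinsic load = 4 + 12 = 16.

16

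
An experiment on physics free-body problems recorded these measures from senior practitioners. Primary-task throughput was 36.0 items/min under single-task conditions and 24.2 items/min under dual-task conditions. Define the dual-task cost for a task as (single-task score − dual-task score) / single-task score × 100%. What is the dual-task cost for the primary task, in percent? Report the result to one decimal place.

Cost = (36.0 − 24.2) / 36.0 × 100%
     = 11.8000 / 36.0 × 100% = 32.7778%.
≈ 32.8%.

32.8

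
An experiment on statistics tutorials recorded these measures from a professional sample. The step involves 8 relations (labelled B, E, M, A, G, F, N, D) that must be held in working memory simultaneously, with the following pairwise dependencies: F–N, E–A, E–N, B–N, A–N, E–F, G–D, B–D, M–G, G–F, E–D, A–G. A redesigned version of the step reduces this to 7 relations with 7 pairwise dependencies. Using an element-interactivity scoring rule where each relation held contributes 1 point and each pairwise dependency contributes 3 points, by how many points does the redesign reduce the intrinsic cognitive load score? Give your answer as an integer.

16

Original: 8 × 1 + 12 × 3 = 8 + 36 = 44.
Redesigned: 7 × 1 + 7 × 3 = 7 + 21 = 28.
Reduction = 44 − 28 = 16.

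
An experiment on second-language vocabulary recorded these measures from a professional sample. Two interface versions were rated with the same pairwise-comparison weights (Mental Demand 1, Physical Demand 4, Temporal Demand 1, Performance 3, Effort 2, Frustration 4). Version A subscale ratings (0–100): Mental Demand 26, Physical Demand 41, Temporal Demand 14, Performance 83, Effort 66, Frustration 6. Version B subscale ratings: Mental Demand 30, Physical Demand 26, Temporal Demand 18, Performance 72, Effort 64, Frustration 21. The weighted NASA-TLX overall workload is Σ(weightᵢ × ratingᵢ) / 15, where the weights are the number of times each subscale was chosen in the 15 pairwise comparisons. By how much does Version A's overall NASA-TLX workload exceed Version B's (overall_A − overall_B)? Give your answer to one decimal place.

Version A weighted sum = 1·26 + 4·41 + 1·14 + 3·83 + 2·66 + 4·6 = 26 + 164 + 14 + 249 + 132 + 24 = 609; overall_A = 609/15 = 40.6000.
Version B weighted sum = 1·30 + 4·26 + 1·18 + 3·72 + 2·64 + 4·21 = 30 + 104 + 18 + 216 + 128 + 84 = 580; overall_B = 580/15 = 38.6667.
Difference = 40.6000 − 38.6667 = 1.9333 ≈ 1.9.

1.9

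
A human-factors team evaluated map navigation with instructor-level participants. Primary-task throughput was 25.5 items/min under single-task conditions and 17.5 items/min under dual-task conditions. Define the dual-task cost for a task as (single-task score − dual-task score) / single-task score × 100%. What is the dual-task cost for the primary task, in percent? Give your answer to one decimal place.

31.4

Cost = (25.5 − 17.5) / 25.5 × 100%
     = 8.0000 / 25.5 × 100% = 31.3725%.
≈ 31.4%.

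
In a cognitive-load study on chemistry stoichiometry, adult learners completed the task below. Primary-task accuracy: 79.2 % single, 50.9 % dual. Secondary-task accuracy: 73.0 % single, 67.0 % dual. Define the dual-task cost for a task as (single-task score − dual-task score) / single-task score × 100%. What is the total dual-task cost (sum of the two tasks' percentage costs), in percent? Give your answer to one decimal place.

44.0

Primary cost = (79.2 − 50.9) / 79.2 × 100% = 35.7323%.
Secondary cost = (73.0 − 67.0) / 73.0 × 100% = 8.2192%.
Total = 35.7323% + 8.2192% = 43.9515% ≈ 44.0%.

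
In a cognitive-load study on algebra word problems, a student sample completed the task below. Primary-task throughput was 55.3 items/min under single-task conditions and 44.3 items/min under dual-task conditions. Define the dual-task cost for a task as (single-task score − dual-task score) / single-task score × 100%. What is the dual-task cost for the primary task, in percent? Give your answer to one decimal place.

Cost = (55.3 − 44.3) / 55.3 × 100%
     = 11.0000 / 55.3 × 100% = 19.8915%.
≈ 19.9%.

19.9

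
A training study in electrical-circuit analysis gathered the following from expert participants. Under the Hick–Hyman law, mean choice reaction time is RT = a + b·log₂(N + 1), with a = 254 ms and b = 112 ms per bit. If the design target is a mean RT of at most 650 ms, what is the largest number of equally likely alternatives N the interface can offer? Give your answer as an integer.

Set 254 + 112·log₂(N + 1) ≤ 650.
log₂(N + 1) ≤ (650 − 254) / 112 = 3.5357.
N + 1 ≤ 2^3.5357 = 11.5972.
N ≤ 10.5972, so the largest integer N is 10.

10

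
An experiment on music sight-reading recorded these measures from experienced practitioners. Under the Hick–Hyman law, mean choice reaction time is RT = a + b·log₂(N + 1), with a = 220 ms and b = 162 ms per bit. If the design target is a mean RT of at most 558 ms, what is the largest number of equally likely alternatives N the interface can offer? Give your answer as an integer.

Set 220 + 162·log₂(N + 1) ≤ 558.
log₂(N + 1) ≤ (558 − 220) / 162 = 2.0864.
N + 1 ≤ 2^2.0864 = 4.2469.
N ≤ 3.2469, so the largest integer N is 3.

3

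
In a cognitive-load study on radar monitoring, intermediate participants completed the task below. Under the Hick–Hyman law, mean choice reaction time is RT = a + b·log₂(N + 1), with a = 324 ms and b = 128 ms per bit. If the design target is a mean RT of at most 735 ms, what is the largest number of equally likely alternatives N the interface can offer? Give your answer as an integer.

8

Set 324 + 128·log₂(N + 1) ≤ 735.
log₂(N + 1) ≤ (735 − 324) / 128 = 3.2109.
N + 1 ≤ 2^3.2109 = 9.2593.
N ≤ 8.2593, so the largest integer N is 8.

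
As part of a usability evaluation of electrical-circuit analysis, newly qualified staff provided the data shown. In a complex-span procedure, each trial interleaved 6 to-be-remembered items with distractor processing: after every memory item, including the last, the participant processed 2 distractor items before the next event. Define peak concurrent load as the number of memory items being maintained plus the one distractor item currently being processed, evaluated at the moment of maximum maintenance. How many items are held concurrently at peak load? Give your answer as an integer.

7

Maintenance is greatest during the distractor(s) after memory item 6: all 6 memory items are being held.
One distractor item is concurrently being processed.
Peak concurrent load = 6 + 1 = 7 items.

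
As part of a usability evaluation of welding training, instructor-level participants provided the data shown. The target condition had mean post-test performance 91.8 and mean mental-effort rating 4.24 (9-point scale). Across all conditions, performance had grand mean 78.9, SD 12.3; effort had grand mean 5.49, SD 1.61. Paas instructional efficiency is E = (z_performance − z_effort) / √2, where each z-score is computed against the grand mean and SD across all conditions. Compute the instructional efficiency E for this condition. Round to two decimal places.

z_performance = (91.8 − 78.9) / 12.3 = 12.9000 / 12.3 = 1.0488.
z_effort = (4.24 − 5.49) / 1.61 = -1.2500 / 1.61 = -0.7764.
z_P − z_E = 1.0488 − (-0.7764) = 1.8252.
E = 1.8252 / √2 = 1.8252 / 1.41421 = 1.2906 ≈ 1.29.

1.29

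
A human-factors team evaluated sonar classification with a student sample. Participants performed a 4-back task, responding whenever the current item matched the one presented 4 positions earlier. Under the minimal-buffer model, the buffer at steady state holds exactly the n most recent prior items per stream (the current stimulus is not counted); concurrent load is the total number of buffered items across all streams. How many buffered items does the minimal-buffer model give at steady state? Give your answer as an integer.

4

The buffer holds the 4 most recent prior items.
Steady-state concurrent load = 4 items.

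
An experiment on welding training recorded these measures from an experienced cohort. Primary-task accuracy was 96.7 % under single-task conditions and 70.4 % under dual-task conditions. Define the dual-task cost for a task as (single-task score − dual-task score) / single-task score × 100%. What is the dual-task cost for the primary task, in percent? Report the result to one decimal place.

27.2

Cost = (96.7 − 70.4) / 96.7 × 100%
     = 26.3000 / 96.7 × 100% = 27.1975%.
≈ 27.2%.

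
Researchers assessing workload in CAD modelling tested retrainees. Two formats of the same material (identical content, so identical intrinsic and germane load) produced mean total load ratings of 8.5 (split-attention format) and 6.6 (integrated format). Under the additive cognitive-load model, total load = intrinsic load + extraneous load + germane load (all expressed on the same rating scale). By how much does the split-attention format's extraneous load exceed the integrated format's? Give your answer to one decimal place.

Intrinsic and germane load are equal across formats, so the difference in total load equals the difference in extraneous load.
Extraneous-load difference = 8.5 − 6.6 = 1.9.

1.9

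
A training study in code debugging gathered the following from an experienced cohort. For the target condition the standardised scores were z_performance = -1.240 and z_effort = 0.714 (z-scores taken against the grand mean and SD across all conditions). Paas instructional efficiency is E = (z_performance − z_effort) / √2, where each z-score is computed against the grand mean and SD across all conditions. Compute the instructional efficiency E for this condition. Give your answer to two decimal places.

-1.38

z_P − z_E = -1.240 − 0.714 = -1.9540.
E = -1.9540 / √2 = -1.9540 / 1.41421 = -1.3817 ≈ -1.38.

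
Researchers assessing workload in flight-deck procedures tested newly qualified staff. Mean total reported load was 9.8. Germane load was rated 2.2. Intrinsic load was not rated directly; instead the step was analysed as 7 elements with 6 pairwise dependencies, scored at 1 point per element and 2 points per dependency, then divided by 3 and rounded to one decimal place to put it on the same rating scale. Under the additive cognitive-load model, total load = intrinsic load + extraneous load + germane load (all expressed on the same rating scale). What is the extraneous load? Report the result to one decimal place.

1.3

Intrinsic (element-interactivity): (7 × 1 + 6 × 2) / 3 = 19 / 3 = 6.3333 → 6.3.
extraneous load = total − intrinsic − germane
             = 9.8 − 6.3 − 2.2 = 1.3.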